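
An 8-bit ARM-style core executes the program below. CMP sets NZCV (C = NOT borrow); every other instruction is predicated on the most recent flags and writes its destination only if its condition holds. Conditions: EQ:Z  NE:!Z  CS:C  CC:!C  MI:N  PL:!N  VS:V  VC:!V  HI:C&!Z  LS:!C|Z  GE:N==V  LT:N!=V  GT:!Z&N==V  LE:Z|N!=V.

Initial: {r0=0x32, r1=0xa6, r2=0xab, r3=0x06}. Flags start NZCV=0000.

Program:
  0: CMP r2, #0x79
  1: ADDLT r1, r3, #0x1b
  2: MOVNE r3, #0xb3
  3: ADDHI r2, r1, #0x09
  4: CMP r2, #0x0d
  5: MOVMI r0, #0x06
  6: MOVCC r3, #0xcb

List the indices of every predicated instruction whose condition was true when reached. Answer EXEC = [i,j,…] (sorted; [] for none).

EXEC = [1,2,3]

0: ✓ CMP  NZCV=0011
1: ✓ ADDLT  r1←0x21
2: ✓ MOVNE  r3←0xb3
3: ✓ ADDHI  r2←0x2a
4: ✓ CMP  NZCV=0010
5: · MOVMI
6: · MOVCC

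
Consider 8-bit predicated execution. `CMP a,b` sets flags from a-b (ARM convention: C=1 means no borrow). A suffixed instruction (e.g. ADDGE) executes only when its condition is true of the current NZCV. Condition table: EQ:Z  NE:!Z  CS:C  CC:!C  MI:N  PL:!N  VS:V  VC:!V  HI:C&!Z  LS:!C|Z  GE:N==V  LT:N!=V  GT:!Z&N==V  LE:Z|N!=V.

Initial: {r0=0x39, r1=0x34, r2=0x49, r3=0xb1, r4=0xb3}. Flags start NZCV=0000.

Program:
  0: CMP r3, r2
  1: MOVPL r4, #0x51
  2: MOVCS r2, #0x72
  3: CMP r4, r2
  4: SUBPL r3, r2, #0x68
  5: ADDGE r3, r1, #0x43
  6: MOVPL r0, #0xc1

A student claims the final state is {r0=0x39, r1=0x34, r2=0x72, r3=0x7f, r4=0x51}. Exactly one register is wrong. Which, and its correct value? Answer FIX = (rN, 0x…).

0: ✓ CMP  NZCV=0011
1: ✓ MOVPL  r4←0x51
2: ✓ MOVCS  r2←0x72
3: ✓ CMP  NZCV=1000
4: · SUBPL
5: · ADDGE
6: · MOVPL

FIX = (r3, 0xb1)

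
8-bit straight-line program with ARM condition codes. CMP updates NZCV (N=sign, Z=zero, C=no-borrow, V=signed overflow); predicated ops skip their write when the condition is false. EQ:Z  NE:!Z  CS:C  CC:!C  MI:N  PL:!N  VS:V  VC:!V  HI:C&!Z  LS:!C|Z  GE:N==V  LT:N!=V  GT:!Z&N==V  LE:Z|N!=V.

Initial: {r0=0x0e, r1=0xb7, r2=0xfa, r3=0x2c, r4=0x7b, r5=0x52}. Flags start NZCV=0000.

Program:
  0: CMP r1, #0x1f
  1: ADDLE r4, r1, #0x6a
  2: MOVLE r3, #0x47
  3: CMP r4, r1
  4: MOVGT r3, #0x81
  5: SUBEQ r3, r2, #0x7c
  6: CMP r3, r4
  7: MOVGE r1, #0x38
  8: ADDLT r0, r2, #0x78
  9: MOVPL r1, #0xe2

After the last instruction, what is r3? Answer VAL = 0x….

VAL = 0x81

0: ✓ CMP  NZCV=1010
1: ✓ ADDLE  r4←0x21
2: ✓ MOVLE  r3←0x47
3: ✓ CMP  NZCV=0000
4: ✓ MOVGT  r3←0x81
5: · SUBEQ
6: ✓ CMP  NZCV=0011
7: · MOVGE
8: ✓ ADDLT  r0←0x72
9: ✓ MOVPL  r1←0xe2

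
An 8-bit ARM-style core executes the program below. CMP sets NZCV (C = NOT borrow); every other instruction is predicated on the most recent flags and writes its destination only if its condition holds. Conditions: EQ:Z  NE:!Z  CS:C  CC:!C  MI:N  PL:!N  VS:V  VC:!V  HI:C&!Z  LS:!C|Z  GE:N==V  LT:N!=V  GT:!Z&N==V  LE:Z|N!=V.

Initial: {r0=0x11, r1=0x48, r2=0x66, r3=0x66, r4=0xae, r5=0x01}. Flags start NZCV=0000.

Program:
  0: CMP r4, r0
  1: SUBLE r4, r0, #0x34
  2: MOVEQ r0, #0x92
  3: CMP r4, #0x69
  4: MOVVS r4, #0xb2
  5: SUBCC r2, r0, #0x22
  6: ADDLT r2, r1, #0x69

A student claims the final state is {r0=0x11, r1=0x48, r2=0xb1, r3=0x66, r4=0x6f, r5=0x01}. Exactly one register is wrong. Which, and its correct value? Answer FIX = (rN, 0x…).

FIX = (r4, 0xb2)

[0] flags=1010 → (cmp)
[1] flags=1010 LE?T → r4=0xdd
[2] flags=1010 EQ?F → skip
[3] flags=0011 → (cmp)
[4] flags=0011 VS?T → r4=0xb2
[5] flags=0011 CC?F → skip
[6] flags=0011 LT?T → r2=0xb1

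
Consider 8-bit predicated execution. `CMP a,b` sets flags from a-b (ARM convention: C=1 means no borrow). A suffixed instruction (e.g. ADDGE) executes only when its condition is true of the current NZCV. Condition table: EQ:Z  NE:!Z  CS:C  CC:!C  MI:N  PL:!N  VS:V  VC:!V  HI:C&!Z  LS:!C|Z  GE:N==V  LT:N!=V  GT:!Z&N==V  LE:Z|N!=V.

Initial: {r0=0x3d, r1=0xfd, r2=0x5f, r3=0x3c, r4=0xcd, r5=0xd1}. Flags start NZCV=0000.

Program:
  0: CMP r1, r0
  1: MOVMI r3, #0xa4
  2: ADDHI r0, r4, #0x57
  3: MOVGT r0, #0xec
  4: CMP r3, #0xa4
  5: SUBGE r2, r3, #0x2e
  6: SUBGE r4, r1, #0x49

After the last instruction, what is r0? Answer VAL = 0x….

0: ✓ CMP  NZCV=1010
1: ✓ MOVMI  r3←0xa4
2: ✓ ADDHI  r0←0x24
3: · MOVGT
4: ✓ CMP  NZCV=0110
5: ✓ SUBGE  r2←0x76
6: ✓ SUBGE  r4←0xb4

VAL = 0x24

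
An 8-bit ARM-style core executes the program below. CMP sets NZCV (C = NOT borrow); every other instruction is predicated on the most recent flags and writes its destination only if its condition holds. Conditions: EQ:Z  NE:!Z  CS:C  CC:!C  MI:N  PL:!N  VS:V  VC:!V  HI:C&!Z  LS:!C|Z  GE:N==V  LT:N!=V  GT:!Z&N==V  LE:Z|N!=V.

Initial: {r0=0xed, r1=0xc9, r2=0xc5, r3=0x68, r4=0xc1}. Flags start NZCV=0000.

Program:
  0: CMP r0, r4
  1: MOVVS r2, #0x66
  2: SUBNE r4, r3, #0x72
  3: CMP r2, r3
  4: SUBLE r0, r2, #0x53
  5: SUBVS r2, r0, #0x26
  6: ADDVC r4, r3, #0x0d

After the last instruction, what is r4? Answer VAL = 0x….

VAL = 0xf6

[0] flags=0010 → (cmp)
[1] flags=0010 VS?F → skip
[2] flags=0010 NE?T → r4=0xf6
[3] flags=0011 → (cmp)
[4] flags=0011 LE?T → r0=0x72
[5] flags=0011 VS?T → r2=0x4c
[6] flags=0011 VC?F → skip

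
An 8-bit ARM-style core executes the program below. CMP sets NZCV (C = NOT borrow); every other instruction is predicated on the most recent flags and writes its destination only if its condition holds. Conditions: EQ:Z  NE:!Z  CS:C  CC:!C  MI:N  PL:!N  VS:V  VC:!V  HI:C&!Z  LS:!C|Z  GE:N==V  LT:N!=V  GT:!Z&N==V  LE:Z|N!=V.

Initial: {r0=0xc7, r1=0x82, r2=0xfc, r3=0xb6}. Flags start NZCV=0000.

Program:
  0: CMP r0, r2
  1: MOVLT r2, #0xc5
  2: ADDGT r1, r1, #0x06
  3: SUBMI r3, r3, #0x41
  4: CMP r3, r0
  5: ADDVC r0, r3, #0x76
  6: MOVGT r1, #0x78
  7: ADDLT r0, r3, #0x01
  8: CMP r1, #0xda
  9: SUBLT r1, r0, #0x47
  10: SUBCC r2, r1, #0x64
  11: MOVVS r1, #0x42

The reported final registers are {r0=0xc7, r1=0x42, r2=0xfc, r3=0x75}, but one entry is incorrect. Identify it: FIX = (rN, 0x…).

FIX = (r2, 0x14)

[0] flags=1000 → (cmp)
[1] flags=1000 LT?T → r2=0xc5
[2] flags=1000 GT?F → skip
[3] flags=1000 MI?T → r3=0x75
[4] flags=1001 → (cmp)
[5] flags=1001 VC?F → skip
[6] flags=1001 GT?T → r1=0x78
[7] flags=1001 LT?F → skip
[8] flags=1001 → (cmp)
[9] flags=1001 LT?F → skip
[10] flags=1001 CC?T → r2=0x14
[11] flags=1001 VS?T → r1=0x42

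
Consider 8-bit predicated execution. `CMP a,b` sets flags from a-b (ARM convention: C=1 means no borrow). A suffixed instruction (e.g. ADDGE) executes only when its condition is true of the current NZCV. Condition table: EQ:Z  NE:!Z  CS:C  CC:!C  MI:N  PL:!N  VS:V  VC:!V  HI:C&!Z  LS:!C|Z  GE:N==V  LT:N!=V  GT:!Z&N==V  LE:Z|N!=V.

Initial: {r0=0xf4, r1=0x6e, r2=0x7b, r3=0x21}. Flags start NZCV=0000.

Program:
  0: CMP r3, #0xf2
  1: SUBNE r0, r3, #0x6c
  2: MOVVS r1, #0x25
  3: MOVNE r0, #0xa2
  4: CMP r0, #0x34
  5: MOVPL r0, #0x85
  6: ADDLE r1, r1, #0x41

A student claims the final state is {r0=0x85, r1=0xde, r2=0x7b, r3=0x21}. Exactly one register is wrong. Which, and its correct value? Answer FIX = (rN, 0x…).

0: ✓ CMP  NZCV=0000
1: ✓ SUBNE  r0←0xb5
2: · MOVVS
3: ✓ MOVNE  r0←0xa2
4: ✓ CMP  NZCV=0011
5: ✓ MOVPL  r0←0x85
6: ✓ ADDLE  r1←0xaf

FIX = (r1, 0xaf)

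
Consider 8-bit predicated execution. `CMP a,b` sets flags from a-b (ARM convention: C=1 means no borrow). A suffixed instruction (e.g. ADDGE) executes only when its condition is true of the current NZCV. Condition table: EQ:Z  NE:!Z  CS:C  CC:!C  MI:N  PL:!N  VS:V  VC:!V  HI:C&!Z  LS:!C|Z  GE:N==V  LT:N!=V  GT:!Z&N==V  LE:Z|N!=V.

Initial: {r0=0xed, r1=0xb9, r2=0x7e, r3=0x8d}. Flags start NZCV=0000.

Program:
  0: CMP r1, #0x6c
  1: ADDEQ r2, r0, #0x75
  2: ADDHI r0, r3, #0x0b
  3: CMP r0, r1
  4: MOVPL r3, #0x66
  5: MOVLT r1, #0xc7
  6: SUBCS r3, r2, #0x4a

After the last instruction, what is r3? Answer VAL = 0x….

VAL = 0x8d

[0] flags=0011 → (cmp)
[1] flags=0011 EQ?F → skip
[2] flags=0011 HI?T → r0=0x98
[3] flags=1000 → (cmp)
[4] flags=1000 PL?F → skip
[5] flags=1000 LT?T → r1=0xc7
[6] flags=1000 CS?F → skip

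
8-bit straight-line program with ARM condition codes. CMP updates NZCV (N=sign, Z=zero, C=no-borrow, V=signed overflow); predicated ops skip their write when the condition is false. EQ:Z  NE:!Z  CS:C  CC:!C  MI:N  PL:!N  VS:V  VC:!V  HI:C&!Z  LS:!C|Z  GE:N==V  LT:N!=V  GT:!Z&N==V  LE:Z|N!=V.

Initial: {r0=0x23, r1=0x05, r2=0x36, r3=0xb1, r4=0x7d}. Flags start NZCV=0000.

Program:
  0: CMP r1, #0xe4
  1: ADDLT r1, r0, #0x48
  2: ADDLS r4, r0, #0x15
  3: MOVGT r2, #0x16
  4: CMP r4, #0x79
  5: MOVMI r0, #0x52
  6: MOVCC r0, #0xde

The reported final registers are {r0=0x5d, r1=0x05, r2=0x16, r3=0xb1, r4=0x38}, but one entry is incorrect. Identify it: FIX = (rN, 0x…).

FIX = (r0, 0xde)

0: ✓ CMP  NZCV=0000
1: · ADDLT
2: ✓ ADDLS  r4←0x38
3: ✓ MOVGT  r2←0x16
4: ✓ CMP  NZCV=1000
5: ✓ MOVMI  r0←0x52
6: ✓ MOVCC  r0←0xde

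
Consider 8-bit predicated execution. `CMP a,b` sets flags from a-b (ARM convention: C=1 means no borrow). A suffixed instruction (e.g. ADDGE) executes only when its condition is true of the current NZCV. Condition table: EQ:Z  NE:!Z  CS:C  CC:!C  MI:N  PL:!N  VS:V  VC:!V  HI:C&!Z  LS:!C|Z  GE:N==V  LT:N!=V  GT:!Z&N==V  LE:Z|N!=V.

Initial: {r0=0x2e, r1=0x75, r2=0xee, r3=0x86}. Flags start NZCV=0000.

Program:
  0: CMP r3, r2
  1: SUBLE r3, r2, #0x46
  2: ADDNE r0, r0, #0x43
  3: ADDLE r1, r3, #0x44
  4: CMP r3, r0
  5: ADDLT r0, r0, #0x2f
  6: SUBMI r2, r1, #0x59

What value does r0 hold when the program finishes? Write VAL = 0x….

VAL = 0xa0

[0] flags=1000 → (cmp)
[1] flags=1000 LE?T → r3=0xa8
[2] flags=1000 NE?T → r0=0x71
[3] flags=1000 LE?T → r1=0xec
[4] flags=0011 → (cmp)
[5] flags=0011 LT?T → r0=0xa0
[6] flags=0011 MI?F → skip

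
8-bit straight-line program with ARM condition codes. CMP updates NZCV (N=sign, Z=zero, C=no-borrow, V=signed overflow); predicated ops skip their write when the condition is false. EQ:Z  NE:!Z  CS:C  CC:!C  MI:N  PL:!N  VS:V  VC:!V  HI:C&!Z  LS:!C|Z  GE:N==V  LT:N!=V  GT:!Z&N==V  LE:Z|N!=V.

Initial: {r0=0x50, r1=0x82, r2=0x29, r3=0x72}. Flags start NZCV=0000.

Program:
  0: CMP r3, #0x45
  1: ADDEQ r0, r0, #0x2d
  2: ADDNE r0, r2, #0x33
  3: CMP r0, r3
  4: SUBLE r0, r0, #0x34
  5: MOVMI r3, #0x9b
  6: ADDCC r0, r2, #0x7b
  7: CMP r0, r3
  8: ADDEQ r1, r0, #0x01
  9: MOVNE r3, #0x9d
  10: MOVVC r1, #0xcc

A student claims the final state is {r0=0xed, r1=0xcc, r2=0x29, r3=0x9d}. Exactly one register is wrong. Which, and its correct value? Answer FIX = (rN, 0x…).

FIX = (r0, 0xa4)

0: ✓ CMP  NZCV=0010
1: · ADDEQ
2: ✓ ADDNE  r0←0x5c
3: ✓ CMP  NZCV=1000
4: ✓ SUBLE  r0←0x28
5: ✓ MOVMI  r3←0x9b
6: ✓ ADDCC  r0←0xa4
7: ✓ CMP  NZCV=0010
8: · ADDEQ
9: ✓ MOVNE  r3←0x9d
10: ✓ MOVVC  r1←0xcc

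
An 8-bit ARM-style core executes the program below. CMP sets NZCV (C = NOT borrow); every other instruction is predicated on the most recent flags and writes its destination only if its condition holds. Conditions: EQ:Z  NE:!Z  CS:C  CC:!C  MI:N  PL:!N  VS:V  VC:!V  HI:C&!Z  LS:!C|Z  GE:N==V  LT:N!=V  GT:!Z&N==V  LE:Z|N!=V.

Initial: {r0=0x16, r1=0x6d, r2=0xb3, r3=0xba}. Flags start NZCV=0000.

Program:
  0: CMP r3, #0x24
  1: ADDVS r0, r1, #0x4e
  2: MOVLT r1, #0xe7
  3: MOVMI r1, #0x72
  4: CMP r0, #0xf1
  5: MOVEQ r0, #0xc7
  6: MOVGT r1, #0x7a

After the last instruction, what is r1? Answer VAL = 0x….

[0] flags=1010 → (cmp)
[1] flags=1010 VS?F → skip
[2] flags=1010 LT?T → r1=0xe7
[3] flags=1010 MI?T → r1=0x72
[4] flags=0000 → (cmp)
[5] flags=0000 EQ?F → skip
[6] flags=0000 GT?T → r1=0x7a

VAL = 0x7a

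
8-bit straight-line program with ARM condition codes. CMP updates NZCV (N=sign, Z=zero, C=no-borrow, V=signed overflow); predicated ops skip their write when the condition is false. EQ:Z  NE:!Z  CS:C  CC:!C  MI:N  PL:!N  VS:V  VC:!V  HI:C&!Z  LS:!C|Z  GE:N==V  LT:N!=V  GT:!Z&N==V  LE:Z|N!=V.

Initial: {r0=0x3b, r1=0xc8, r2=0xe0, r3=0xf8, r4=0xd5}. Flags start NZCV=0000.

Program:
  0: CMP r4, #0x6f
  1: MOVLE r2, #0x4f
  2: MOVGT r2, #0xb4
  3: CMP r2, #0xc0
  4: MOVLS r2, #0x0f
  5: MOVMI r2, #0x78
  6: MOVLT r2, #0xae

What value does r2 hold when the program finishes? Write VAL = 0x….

0: ✓ CMP  NZCV=0011
1: ✓ MOVLE  r2←0x4f
2: · MOVGT
3: ✓ CMP  NZCV=1001
4: ✓ MOVLS  r2←0x0f
5: ✓ MOVMI  r2←0x78
6: · MOVLT

VAL = 0x78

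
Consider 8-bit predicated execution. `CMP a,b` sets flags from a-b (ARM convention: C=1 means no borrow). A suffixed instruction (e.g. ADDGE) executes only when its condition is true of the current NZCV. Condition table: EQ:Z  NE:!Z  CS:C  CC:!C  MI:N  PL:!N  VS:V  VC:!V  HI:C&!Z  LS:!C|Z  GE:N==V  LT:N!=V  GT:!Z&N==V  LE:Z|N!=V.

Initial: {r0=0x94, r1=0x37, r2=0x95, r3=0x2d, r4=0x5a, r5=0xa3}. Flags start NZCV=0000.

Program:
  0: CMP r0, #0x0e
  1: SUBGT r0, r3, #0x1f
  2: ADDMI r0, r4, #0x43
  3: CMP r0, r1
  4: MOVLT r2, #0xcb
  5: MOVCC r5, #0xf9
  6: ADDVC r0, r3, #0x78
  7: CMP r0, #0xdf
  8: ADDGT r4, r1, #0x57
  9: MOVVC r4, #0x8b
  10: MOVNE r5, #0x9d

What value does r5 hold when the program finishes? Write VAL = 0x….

VAL = 0x9d

[0] flags=1010 → (cmp)
[1] flags=1010 GT?F → skip
[2] flags=1010 MI?T → r0=0x9d
[3] flags=0011 → (cmp)
[4] flags=0011 LT?T → r2=0xcb
[5] flags=0011 CC?F → skip
[6] flags=0011 VC?F → skip
[7] flags=1000 → (cmp)
[8] flags=1000 GT?F → skip
[9] flags=1000 VC?T → r4=0x8b
[10] flags=1000 NE?T → r5=0x9d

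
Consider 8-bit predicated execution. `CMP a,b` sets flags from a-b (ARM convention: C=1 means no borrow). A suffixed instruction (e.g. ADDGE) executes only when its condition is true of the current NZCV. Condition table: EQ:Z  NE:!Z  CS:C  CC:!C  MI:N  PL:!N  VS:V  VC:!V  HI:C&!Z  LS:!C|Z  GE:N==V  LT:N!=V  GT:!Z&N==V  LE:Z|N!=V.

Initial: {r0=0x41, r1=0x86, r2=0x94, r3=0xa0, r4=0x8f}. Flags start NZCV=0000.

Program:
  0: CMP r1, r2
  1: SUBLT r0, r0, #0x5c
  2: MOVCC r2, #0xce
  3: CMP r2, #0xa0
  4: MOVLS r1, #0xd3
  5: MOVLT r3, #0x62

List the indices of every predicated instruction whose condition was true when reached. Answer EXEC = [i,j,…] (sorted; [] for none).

EXEC = [1,2]

0: ✓ CMP  NZCV=1000
1: ✓ SUBLT  r0←0xe5
2: ✓ MOVCC  r2←0xce
3: ✓ CMP  NZCV=0010
4: · MOVLS
5: · MOVLT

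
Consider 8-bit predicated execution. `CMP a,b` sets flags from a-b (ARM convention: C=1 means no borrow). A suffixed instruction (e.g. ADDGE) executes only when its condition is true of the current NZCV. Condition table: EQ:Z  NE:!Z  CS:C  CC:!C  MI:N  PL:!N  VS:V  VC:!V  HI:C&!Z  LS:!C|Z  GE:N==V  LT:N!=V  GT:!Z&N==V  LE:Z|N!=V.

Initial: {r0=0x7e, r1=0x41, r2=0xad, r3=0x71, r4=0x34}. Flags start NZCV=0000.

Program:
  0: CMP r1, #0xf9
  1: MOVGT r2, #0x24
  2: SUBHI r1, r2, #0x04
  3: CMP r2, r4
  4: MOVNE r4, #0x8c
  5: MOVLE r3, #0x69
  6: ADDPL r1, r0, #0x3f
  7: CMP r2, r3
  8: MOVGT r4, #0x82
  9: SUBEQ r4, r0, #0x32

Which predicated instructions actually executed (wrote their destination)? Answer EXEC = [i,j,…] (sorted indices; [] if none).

EXEC = [1,4,5]

0: ✓ CMP  NZCV=0000
1: ✓ MOVGT  r2←0x24
2: · SUBHI
3: ✓ CMP  NZCV=1000
4: ✓ MOVNE  r4←0x8c
5: ✓ MOVLE  r3←0x69
6: · ADDPL
7: ✓ CMP  NZCV=1000
8: · MOVGT
9: · SUBEQ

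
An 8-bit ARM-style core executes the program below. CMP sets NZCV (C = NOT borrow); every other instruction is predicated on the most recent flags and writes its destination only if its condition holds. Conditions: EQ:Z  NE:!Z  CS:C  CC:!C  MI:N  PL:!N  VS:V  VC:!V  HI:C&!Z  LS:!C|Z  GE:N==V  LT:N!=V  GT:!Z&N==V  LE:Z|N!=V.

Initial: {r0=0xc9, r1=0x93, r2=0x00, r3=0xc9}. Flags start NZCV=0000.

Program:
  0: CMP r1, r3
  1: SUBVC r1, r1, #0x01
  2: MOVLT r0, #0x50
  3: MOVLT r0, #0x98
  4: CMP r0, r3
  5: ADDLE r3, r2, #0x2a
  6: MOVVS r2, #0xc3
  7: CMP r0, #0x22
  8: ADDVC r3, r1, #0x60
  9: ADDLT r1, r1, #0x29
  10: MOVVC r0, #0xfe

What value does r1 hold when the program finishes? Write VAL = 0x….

VAL = 0xbb

0: ✓ CMP  NZCV=1000
1: ✓ SUBVC  r1←0x92
2: ✓ MOVLT  r0←0x50
3: ✓ MOVLT  r0←0x98
4: ✓ CMP  NZCV=1000
5: ✓ ADDLE  r3←0x2a
6: · MOVVS
7: ✓ CMP  NZCV=0011
8: · ADDVC
9: ✓ ADDLT  r1←0xbb
10: · MOVVC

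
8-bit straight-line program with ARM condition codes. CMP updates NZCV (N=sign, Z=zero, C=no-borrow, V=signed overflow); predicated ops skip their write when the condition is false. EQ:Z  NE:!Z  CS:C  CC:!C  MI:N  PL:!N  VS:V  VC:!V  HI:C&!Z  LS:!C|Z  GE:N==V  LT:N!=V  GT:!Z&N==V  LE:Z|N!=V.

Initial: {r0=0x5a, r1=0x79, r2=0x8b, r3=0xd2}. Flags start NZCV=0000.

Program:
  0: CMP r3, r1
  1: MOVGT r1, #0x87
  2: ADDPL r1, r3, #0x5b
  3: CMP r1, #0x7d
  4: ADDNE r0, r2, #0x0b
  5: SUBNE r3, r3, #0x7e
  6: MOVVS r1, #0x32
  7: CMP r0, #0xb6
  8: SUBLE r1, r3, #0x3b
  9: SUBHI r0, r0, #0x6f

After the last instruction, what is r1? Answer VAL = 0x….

0: ✓ CMP  NZCV=0011
1: · MOVGT
2: ✓ ADDPL  r1←0x2d
3: ✓ CMP  NZCV=1000
4: ✓ ADDNE  r0←0x96
5: ✓ SUBNE  r3←0x54
6: · MOVVS
7: ✓ CMP  NZCV=1000
8: ✓ SUBLE  r1←0x19
9: · SUBHI

VAL = 0x19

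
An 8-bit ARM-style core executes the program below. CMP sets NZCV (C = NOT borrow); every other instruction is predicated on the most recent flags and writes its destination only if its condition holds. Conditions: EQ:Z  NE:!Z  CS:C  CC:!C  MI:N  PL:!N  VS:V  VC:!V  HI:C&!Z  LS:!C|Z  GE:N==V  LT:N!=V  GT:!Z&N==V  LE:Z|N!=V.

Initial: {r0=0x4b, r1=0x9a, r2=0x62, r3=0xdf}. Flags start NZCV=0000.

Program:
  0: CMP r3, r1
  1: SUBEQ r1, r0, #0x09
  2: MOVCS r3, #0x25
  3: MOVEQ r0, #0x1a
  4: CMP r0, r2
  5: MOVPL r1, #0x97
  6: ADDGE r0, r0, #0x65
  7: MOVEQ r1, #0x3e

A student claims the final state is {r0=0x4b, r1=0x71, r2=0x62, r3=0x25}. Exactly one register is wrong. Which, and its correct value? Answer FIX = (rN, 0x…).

[0] flags=0010 → (cmp)
[1] flags=0010 EQ?F → skip
[2] flags=0010 CS?T → r3=0x25
[3] flags=0010 EQ?F → skip
[4] flags=1000 → (cmp)
[5] flags=1000 PL?F → skip
[6] flags=1000 GE?F → skip
[7] flags=1000 EQ?F → skip

FIX = (r1, 0x9a)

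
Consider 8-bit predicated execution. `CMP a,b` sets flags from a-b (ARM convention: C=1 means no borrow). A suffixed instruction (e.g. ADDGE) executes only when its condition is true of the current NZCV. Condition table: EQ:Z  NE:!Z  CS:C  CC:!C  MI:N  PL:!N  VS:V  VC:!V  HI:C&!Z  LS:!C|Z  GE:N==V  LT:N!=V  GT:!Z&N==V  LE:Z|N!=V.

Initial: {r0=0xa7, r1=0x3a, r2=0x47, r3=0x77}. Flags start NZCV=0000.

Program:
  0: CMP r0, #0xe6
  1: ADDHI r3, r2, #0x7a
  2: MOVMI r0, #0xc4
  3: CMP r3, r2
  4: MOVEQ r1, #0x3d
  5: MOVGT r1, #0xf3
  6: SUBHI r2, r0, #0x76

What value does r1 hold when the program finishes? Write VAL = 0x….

VAL = 0xf3

0: ✓ CMP  NZCV=1000
1: · ADDHI
2: ✓ MOVMI  r0←0xc4
3: ✓ CMP  NZCV=0010
4: · MOVEQ
5: ✓ MOVGT  r1←0xf3
6: ✓ SUBHI  r2←0x4e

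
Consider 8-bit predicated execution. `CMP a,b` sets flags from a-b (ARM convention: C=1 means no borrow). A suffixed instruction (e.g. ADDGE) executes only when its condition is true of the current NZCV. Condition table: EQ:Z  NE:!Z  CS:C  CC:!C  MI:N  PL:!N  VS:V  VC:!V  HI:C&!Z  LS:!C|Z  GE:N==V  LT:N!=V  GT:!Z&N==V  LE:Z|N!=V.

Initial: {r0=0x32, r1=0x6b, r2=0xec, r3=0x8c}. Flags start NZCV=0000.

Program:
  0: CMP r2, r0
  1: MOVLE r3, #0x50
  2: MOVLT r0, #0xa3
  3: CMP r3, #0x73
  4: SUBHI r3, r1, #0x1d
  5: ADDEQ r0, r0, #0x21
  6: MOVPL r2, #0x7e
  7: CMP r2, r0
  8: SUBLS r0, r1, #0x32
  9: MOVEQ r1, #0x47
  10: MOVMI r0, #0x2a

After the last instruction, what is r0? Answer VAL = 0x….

0: ✓ CMP  NZCV=1010
1: ✓ MOVLE  r3←0x50
2: ✓ MOVLT  r0←0xa3
3: ✓ CMP  NZCV=1000
4: · SUBHI
5: · ADDEQ
6: · MOVPL
7: ✓ CMP  NZCV=0010
8: · SUBLS
9: · MOVEQ
10: · MOVMI

VAL = 0xa3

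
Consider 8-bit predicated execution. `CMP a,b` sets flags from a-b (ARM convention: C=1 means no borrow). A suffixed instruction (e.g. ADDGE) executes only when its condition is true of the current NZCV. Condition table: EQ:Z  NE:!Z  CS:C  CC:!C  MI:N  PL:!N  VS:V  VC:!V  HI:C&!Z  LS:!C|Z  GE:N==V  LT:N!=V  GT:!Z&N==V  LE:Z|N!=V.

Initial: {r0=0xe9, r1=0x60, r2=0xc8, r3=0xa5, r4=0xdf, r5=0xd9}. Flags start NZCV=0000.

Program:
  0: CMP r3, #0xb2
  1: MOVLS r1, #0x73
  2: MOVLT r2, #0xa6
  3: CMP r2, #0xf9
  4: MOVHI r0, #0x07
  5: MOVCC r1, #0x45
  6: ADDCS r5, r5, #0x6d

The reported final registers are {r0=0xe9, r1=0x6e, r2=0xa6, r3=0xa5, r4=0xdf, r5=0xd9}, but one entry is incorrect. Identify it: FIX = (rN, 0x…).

FIX = (r1, 0x45)

0: ✓ CMP  NZCV=1000
1: ✓ MOVLS  r1←0x73
2: ✓ MOVLT  r2←0xa6
3: ✓ CMP  NZCV=1000
4: · MOVHI
5: ✓ MOVCC  r1←0x45
6: · ADDCS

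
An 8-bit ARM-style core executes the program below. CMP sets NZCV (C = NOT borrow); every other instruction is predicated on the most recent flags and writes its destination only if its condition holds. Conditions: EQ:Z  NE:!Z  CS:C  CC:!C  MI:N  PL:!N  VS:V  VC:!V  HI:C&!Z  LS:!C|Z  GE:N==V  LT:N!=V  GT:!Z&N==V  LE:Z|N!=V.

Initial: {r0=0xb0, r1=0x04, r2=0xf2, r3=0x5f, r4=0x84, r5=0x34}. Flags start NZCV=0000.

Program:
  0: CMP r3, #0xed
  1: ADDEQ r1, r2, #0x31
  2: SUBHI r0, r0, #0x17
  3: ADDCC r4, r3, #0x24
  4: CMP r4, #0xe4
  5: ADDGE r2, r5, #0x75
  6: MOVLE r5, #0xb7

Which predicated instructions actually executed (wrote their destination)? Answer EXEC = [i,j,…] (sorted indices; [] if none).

EXEC = [3,6]

[0] flags=0000 → (cmp)
[1] flags=0000 EQ?F → skip
[2] flags=0000 HI?F → skip
[3] flags=0000 CC?T → r4=0x83
[4] flags=1000 → (cmp)
[5] flags=1000 GE?F → skip
[6] flags=1000 LE?T → r5=0xb7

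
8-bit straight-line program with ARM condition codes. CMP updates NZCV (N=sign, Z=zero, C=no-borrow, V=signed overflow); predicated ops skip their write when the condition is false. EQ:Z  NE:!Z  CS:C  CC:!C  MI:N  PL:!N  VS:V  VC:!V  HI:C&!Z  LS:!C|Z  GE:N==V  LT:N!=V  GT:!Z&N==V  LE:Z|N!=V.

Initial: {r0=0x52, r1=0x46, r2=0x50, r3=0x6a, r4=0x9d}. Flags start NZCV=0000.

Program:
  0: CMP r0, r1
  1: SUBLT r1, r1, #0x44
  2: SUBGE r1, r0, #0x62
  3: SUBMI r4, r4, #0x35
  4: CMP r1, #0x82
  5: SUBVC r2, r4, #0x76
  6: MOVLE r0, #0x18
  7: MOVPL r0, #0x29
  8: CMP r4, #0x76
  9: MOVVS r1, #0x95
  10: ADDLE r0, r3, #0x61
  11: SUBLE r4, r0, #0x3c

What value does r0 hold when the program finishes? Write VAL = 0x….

VAL = 0xcb

0: ✓ CMP  NZCV=0010
1: · SUBLT
2: ✓ SUBGE  r1←0xf0
3: · SUBMI
4: ✓ CMP  NZCV=0010
5: ✓ SUBVC  r2←0x27
6: · MOVLE
7: ✓ MOVPL  r0←0x29
8: ✓ CMP  NZCV=0011
9: ✓ MOVVS  r1←0x95
10: ✓ ADDLE  r0←0xcb
11: ✓ SUBLE  r4←0x8f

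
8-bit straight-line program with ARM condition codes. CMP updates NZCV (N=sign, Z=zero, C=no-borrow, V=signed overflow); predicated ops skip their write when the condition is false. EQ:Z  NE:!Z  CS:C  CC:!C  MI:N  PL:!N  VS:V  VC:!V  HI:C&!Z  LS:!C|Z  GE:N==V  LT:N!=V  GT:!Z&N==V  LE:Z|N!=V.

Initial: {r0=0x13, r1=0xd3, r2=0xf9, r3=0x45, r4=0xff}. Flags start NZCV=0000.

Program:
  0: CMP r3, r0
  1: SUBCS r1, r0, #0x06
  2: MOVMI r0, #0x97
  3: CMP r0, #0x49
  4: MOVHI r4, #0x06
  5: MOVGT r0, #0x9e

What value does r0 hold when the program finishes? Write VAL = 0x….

VAL = 0x13

0: ✓ CMP  NZCV=0010
1: ✓ SUBCS  r1←0x0d
2: · MOVMI
3: ✓ CMP  NZCV=1000
4: · MOVHI
5: · MOVGT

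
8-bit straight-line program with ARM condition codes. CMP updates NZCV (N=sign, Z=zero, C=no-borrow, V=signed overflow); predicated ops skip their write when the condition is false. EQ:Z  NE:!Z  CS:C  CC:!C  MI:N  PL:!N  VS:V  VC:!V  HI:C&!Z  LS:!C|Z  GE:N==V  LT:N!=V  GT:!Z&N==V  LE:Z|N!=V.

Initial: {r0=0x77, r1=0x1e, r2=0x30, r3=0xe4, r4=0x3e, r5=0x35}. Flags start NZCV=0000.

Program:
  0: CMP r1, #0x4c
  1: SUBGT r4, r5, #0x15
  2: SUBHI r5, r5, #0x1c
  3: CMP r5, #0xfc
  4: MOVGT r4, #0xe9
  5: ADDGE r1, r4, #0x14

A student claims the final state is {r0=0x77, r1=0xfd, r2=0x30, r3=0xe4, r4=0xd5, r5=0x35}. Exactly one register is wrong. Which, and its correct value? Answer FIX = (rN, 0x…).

[0] flags=1000 → (cmp)
[1] flags=1000 GT?F → skip
[2] flags=1000 HI?F → skip
[3] flags=0000 → (cmp)
[4] flags=0000 GT?T → r4=0xe9
[5] flags=0000 GE?T → r1=0xfd

FIX = (r4, 0xe9)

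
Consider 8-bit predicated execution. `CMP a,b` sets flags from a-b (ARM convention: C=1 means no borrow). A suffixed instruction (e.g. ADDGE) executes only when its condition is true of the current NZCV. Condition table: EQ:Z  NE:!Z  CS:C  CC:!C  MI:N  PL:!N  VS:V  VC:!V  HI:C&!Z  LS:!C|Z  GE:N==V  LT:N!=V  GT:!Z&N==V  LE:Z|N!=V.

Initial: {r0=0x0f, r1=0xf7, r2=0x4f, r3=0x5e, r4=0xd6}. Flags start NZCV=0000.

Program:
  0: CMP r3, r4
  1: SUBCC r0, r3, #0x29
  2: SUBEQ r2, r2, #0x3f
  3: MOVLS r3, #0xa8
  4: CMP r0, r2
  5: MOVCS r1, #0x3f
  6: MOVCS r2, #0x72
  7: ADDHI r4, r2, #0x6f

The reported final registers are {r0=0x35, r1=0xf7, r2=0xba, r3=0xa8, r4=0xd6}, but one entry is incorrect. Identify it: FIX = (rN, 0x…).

FIX = (r2, 0x4f)

[0] flags=1001 → (cmp)
[1] flags=1001 CC?T → r0=0x35
[2] flags=1001 EQ?F → skip
[3] flags=1001 LS?T → r3=0xa8
[4] flags=1000 → (cmp)
[5] flags=1000 CS?F → skip
[6] flags=1000 CS?F → skip
[7] flags=1000 HI?F → skip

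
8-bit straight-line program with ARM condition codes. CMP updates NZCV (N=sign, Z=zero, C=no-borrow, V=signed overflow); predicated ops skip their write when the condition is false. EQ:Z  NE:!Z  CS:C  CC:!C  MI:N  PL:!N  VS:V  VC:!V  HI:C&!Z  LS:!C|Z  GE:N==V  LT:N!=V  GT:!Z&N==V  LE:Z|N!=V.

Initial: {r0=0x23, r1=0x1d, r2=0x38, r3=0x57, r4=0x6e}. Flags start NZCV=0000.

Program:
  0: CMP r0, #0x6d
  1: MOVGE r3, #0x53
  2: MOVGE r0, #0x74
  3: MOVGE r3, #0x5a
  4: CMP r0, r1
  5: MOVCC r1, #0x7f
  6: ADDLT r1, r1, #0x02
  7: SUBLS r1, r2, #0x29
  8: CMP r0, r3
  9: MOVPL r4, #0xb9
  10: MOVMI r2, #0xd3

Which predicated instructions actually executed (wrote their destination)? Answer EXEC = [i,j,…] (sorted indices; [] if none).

[0] flags=1000 → (cmp)
[1] flags=1000 GE?F → skip
[2] flags=1000 GE?F → skip
[3] flags=1000 GE?F → skip
[4] flags=0010 → (cmp)
[5] flags=0010 CC?F → skip
[6] flags=0010 LT?F → skip
[7] flags=0010 LS?F → skip
[8] flags=1000 → (cmp)
[9] flags=1000 PL?F → skip
[10] flags=1000 MI?T → r2=0xd3

EXEC = [10]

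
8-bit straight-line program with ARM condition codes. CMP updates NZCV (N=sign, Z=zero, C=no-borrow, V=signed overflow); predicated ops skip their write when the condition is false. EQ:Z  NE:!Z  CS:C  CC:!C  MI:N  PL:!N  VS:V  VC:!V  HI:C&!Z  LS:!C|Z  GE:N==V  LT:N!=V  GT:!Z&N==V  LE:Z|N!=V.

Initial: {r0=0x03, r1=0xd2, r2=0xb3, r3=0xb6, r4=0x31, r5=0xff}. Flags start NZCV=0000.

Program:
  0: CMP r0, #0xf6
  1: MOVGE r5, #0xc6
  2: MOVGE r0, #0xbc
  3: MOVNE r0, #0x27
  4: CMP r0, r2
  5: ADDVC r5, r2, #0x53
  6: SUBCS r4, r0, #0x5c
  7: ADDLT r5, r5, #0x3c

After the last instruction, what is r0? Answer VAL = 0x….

[0] flags=0000 → (cmp)
[1] flags=0000 GE?T → r5=0xc6
[2] flags=0000 GE?T → r0=0xbc
[3] flags=0000 NE?T → r0=0x27
[4] flags=0000 → (cmp)
[5] flags=0000 VC?T → r5=0x06
[6] flags=0000 CS?F → skip
[7] flags=0000 LT?F → skip

VAL = 0x27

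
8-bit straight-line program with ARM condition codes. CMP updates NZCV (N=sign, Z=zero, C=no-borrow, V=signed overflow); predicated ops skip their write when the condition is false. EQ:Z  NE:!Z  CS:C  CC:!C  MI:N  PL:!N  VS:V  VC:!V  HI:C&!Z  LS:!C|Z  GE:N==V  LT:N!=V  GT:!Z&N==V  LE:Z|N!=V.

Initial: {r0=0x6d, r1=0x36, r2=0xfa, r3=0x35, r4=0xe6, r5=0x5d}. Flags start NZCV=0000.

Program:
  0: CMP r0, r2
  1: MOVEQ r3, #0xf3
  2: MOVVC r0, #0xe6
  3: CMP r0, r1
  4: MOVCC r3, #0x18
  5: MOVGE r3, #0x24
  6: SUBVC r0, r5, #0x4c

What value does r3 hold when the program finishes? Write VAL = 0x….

VAL = 0x35

0: ✓ CMP  NZCV=0000
1: · MOVEQ
2: ✓ MOVVC  r0←0xe6
3: ✓ CMP  NZCV=1010
4: · MOVCC
5: · MOVGE
6: ✓ SUBVC  r0←0x11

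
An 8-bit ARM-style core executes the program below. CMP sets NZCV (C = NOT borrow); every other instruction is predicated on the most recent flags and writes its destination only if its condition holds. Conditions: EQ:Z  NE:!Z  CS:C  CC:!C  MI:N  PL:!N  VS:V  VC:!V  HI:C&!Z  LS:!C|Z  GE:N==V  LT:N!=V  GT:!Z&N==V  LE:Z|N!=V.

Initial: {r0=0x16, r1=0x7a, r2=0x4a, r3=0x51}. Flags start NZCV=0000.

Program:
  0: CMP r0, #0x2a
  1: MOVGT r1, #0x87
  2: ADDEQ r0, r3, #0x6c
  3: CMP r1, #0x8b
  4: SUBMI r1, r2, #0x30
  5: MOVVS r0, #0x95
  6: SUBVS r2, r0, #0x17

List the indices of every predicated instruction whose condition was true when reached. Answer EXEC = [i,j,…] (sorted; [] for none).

EXEC = [4,5,6]

0: ✓ CMP  NZCV=1000
1: · MOVGT
2: · ADDEQ
3: ✓ CMP  NZCV=1001
4: ✓ SUBMI  r1←0x1a
5: ✓ MOVVS  r0←0x95
6: ✓ SUBVS  r2←0x7e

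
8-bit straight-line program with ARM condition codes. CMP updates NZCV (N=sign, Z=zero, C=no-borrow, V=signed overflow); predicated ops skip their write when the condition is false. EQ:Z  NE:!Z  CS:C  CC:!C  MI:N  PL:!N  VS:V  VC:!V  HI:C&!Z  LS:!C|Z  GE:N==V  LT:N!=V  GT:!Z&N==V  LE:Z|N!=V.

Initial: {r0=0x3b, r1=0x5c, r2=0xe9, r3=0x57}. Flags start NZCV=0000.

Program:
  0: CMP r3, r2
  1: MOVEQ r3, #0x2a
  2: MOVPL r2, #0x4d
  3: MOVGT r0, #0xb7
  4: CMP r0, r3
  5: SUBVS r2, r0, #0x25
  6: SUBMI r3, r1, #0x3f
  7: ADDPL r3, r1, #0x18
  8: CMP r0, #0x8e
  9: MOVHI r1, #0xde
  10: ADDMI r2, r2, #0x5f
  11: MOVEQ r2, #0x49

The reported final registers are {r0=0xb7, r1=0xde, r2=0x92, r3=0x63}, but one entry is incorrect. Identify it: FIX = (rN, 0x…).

FIX = (r3, 0x74)

[0] flags=0000 → (cmp)
[1] flags=0000 EQ?F → skip
[2] flags=0000 PL?T → r2=0x4d
[3] flags=0000 GT?T → r0=0xb7
[4] flags=0011 → (cmp)
[5] flags=0011 VS?T → r2=0x92
[6] flags=0011 MI?F → skip
[7] flags=0011 PL?T → r3=0x74
[8] flags=0010 → (cmp)
[9] flags=0010 HI?T → r1=0xde
[10] flags=0010 MI?F → skip
[11] flags=0010 EQ?F → skip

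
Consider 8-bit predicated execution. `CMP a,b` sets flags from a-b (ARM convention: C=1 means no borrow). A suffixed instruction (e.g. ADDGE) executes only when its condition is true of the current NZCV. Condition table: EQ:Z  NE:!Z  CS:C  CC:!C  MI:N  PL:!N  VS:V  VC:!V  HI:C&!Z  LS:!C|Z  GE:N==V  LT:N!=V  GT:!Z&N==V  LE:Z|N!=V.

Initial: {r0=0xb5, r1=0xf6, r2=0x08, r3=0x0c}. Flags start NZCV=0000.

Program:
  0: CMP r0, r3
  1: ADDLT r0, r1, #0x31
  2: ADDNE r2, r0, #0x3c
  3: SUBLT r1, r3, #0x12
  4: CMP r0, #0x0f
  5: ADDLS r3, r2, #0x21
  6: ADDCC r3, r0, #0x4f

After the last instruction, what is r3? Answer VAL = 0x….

[0] flags=1010 → (cmp)
[1] flags=1010 LT?T → r0=0x27
[2] flags=1010 NE?T → r2=0x63
[3] flags=1010 LT?T → r1=0xfa
[4] flags=0010 → (cmp)
[5] flags=0010 LS?F → skip
[6] flags=0010 CC?F → skip

VAL = 0x0c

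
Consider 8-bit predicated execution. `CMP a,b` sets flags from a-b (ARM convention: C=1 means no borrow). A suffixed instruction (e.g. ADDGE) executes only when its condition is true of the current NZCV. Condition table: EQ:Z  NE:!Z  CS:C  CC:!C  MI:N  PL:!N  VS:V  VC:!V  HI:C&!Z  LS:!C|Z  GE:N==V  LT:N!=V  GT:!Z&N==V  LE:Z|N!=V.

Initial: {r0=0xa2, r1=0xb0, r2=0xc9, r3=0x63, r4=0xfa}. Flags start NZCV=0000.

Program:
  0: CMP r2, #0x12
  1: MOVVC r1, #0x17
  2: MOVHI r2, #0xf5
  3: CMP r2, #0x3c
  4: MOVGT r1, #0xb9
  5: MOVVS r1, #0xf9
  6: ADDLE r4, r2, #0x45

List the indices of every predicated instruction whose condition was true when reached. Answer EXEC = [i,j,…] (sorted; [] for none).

0: ✓ CMP  NZCV=1010
1: ✓ MOVVC  r1←0x17
2: ✓ MOVHI  r2←0xf5
3: ✓ CMP  NZCV=1010
4: · MOVGT
5: · MOVVS
6: ✓ ADDLE  r4←0x3a

EXEC = [1,2,6]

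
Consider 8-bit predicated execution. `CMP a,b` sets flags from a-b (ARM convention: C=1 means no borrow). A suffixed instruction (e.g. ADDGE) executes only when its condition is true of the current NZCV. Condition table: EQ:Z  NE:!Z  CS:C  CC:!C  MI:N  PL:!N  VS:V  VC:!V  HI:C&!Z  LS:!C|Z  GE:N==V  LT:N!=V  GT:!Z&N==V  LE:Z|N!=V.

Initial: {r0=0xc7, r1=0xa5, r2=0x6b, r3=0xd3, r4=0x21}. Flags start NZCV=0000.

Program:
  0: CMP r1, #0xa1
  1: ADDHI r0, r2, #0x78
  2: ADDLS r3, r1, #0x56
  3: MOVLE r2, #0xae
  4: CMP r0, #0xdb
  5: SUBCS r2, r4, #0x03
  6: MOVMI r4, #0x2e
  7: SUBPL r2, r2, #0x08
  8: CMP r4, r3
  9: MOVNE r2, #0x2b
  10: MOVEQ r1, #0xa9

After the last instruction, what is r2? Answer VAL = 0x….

[0] flags=0010 → (cmp)
[1] flags=0010 HI?T → r0=0xe3
[2] flags=0010 LS?F → skip
[3] flags=0010 LE?F → skip
[4] flags=0010 → (cmp)
[5] flags=0010 CS?T → r2=0x1e
[6] flags=0010 MI?F → skip
[7] flags=0010 PL?T → r2=0x16
[8] flags=0000 → (cmp)
[9] flags=0000 NE?T → r2=0x2b
[10] flags=0000 EQ?F → skip

VAL = 0x2b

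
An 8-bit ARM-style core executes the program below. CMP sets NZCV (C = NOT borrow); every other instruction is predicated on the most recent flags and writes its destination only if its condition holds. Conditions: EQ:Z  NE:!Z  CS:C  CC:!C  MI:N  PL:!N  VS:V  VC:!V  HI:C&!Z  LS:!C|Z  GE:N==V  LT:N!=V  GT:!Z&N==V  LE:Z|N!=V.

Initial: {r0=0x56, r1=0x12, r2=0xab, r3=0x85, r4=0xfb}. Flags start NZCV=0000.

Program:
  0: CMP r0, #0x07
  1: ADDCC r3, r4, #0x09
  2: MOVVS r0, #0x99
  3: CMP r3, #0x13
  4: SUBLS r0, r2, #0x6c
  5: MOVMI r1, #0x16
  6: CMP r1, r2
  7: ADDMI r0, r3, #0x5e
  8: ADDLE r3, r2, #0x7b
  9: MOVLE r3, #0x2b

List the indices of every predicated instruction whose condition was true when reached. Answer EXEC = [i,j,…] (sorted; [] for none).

0: ✓ CMP  NZCV=0010
1: · ADDCC
2: · MOVVS
3: ✓ CMP  NZCV=0011
4: · SUBLS
5: · MOVMI
6: ✓ CMP  NZCV=0000
7: · ADDMI
8: · ADDLE
9: · MOVLE

EXEC = []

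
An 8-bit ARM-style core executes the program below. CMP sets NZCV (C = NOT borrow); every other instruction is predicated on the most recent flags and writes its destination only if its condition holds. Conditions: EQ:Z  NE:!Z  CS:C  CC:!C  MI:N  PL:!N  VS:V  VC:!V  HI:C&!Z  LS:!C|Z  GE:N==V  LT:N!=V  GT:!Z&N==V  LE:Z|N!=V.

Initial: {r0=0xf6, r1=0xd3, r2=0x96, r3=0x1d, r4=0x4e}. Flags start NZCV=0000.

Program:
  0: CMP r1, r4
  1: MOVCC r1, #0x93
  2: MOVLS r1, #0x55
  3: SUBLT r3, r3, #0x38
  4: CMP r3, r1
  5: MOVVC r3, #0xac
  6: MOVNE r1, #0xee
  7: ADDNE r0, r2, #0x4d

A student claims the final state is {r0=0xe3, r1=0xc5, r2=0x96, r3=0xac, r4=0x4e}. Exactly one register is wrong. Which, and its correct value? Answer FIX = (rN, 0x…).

[0] flags=1010 → (cmp)
[1] flags=1010 CC?F → skip
[2] flags=1010 LS?F → skip
[3] flags=1010 LT?T → r3=0xe5
[4] flags=0010 → (cmp)
[5] flags=0010 VC?T → r3=0xac
[6] flags=0010 NE?T → r1=0xee
[7] flags=0010 NE?T → r0=0xe3

FIX = (r1, 0xee)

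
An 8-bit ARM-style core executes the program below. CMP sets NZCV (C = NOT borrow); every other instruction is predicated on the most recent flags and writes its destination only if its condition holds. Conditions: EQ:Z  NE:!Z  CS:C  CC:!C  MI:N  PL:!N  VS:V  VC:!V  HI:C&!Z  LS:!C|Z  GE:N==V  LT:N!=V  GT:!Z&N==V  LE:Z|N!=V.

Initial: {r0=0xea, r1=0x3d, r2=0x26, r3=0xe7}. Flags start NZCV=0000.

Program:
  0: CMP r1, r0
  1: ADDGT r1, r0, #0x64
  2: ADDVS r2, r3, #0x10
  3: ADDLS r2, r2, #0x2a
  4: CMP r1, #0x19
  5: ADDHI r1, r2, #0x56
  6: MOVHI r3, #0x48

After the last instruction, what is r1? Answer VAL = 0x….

VAL = 0xa6

[0] flags=0000 → (cmp)
[1] flags=0000 GT?T → r1=0x4e
[2] flags=0000 VS?F → skip
[3] flags=0000 LS?T → r2=0x50
[4] flags=0010 → (cmp)
[5] flags=0010 HI?T → r1=0xa6
[6] flags=0010 HI?T → r3=0x48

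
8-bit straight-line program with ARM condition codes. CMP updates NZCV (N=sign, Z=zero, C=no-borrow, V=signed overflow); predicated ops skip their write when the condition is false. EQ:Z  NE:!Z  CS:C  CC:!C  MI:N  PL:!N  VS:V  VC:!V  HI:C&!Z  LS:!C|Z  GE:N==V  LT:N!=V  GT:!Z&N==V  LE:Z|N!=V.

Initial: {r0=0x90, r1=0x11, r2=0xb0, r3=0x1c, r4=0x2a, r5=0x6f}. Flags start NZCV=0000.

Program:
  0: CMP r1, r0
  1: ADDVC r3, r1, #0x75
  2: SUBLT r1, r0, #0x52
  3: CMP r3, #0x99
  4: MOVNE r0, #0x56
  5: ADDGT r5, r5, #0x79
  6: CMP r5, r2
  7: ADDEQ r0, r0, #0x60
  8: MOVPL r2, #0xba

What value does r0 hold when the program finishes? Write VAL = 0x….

VAL = 0x56

0: ✓ CMP  NZCV=1001
1: · ADDVC
2: · SUBLT
3: ✓ CMP  NZCV=1001
4: ✓ MOVNE  r0←0x56
5: ✓ ADDGT  r5←0xe8
6: ✓ CMP  NZCV=0010
7: · ADDEQ
8: ✓ MOVPL  r2←0xba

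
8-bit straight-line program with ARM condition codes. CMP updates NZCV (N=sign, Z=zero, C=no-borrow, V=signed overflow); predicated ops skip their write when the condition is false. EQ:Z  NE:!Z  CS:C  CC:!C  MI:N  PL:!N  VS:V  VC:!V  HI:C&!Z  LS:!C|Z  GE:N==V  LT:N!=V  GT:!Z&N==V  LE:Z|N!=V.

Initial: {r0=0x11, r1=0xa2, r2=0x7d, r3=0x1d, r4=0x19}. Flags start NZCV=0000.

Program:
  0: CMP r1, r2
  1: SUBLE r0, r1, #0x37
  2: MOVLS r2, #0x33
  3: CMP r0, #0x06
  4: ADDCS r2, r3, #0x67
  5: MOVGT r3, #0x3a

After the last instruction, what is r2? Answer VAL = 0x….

VAL = 0x84

0: ✓ CMP  NZCV=0011
1: ✓ SUBLE  r0←0x6b
2: · MOVLS
3: ✓ CMP  NZCV=0010
4: ✓ ADDCS  r2←0x84
5: ✓ MOVGT  r3←0x3a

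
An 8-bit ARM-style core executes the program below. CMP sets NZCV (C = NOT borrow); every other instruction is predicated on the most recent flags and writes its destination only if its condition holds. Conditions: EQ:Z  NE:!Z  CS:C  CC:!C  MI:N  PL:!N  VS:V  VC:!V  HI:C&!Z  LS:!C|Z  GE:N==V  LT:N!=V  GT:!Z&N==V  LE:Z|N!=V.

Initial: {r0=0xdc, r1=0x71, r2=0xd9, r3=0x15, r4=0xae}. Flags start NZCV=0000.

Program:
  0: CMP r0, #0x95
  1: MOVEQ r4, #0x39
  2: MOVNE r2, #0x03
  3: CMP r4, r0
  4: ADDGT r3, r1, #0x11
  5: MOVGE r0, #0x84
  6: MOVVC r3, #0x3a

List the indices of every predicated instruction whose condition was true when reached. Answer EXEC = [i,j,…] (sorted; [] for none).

[0] flags=0010 → (cmp)
[1] flags=0010 EQ?F → skip
[2] flags=0010 NE?T → r2=0x03
[3] flags=1000 → (cmp)
[4] flags=1000 GT?F → skip
[5] flags=1000 GE?F → skip
[6] flags=1000 VC?T → r3=0x3a

EXEC = [2,6]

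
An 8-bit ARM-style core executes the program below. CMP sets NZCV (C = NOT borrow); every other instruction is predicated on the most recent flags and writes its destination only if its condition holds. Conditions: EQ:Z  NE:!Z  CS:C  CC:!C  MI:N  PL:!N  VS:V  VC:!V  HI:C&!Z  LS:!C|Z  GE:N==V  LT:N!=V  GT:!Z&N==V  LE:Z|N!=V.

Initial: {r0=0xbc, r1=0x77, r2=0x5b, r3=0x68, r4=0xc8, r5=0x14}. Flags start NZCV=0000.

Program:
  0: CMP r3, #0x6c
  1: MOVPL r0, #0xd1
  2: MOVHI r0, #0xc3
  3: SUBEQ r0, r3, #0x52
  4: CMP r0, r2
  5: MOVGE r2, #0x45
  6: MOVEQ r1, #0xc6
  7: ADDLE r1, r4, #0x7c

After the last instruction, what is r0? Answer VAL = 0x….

VAL = 0xbc

0: ✓ CMP  NZCV=1000
1: · MOVPL
2: · MOVHI
3: · SUBEQ
4: ✓ CMP  NZCV=0011
5: · MOVGE
6: · MOVEQ
7: ✓ ADDLE  r1←0x44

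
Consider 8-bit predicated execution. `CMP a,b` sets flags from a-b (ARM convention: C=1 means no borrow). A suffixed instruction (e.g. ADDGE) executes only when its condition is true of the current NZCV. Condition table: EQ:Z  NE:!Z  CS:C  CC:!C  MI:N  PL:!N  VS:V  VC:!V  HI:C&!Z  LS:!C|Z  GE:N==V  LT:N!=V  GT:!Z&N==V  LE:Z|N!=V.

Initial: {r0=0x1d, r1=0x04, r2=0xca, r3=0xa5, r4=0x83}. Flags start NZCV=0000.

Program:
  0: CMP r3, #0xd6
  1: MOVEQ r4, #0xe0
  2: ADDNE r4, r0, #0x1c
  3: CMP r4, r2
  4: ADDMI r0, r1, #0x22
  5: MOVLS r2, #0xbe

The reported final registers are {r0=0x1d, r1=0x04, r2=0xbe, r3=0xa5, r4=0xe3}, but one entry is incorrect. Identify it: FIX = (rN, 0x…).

FIX = (r4, 0x39)

0: ✓ CMP  NZCV=1000
1: · MOVEQ
2: ✓ ADDNE  r4←0x39
3: ✓ CMP  NZCV=0000
4: · ADDMI
5: ✓ MOVLS  r2←0xbe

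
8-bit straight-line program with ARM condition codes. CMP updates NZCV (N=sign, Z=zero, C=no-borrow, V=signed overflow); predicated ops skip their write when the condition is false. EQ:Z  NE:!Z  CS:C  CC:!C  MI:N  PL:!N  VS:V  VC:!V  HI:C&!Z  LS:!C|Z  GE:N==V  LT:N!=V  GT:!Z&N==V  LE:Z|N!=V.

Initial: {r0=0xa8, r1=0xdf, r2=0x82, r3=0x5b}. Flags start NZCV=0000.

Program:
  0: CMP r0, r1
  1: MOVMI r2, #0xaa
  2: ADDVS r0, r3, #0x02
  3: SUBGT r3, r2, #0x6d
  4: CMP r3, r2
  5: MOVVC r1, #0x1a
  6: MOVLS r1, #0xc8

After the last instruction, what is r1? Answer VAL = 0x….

VAL = 0xc8

0: ✓ CMP  NZCV=1000
1: ✓ MOVMI  r2←0xaa
2: · ADDVS
3: · SUBGT
4: ✓ CMP  NZCV=1001
5: · MOVVC
6: ✓ MOVLS  r1←0xc8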